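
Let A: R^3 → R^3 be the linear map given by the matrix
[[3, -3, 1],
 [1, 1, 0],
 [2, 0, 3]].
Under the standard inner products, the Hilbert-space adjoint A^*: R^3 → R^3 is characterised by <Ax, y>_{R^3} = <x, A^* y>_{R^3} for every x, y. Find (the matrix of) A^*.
A^* = A^T =
[[3, 1, 2],
 [-3, 1, 0],
 [1, 0, 3]]

For real matrices with standard dot products, the defining identity <Ax, y> = <x, A^* y> gives (Ax)^T y = x^T (A^*) y, i.e. x^T A^T y = x^T (A^*) y. Since this holds for all x, y, we must have A^* = A^T. Therefore
A^* =
[[3, 1, 2],
 [-3, 1, 0],
 [1, 0, 3]].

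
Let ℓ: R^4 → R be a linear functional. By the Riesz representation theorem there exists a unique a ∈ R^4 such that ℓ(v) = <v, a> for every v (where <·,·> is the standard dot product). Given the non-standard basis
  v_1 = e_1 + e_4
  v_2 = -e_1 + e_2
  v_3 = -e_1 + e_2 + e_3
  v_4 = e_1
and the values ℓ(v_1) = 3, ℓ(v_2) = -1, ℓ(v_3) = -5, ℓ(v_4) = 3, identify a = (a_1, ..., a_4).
a = (3, 2, -4, 0)

Write a = (a_1, ..., a_4) in the standard basis. For each basis vector v_i, ℓ(v_i) = <v_i, a> is a linear equation in the a_j's. Collect the n equations into a matrix system V a = ℓ, where row i of V is v_i (expressed in the standard basis). Since V is invertible (lower-triangular with 1s on the diagonal, up to permutation), solve by back-substitution:
  V =
[[1, 0, 0, 1],
 [-1, 1, 0, 0],
 [-1, 1, 1, 0],
 [1, 0, 0, 0]]
  V a = (3, -1, -5, 3)
Solving gives a = (3, 2, -4, 0).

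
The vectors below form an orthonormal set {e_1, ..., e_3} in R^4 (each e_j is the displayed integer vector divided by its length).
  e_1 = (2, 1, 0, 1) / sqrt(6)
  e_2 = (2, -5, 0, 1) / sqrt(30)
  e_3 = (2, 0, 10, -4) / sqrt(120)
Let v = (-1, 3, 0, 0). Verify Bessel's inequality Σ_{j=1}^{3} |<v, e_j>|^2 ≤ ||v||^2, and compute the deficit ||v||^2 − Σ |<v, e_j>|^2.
Σ |<v, e_j>|^2 = 59/6; ||v||^2 = 10; deficit = 1/6

Write each e_j = u_j / sqrt(<u_j, u_j>) where u_j is the displayed integer vector. Then <v, e_j> = <v, u_j> / sqrt(<u_j, u_j>), so |<v, e_j>|^2 = <v, u_j>^2 / <u_j, u_j>.
Coefficients: <v, e_1> = 1/sqrt(6), <v, e_2> = -17/sqrt(30), <v, e_3> = -2/sqrt(120).
Square and sum: Σ |<v, e_j>|^2 = 59/6.
Compute ||v||^2 = v·v = 10.
Deficit = 10 − 59/6 = 1/6 ≥ 0, confirming Bessel's inequality. (The deficit equals ||v − Σ <v,e_j> e_j||^2, the squared distance from v to span{e_j}.)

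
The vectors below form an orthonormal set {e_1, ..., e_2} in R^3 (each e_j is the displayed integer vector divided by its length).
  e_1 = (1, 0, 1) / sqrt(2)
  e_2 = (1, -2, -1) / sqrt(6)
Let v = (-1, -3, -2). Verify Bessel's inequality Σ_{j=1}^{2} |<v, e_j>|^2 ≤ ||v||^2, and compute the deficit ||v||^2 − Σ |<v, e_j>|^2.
Σ |<v, e_j>|^2 = 38/3; ||v||^2 = 14; deficit = 4/3

Write each e_j = u_j / sqrt(<u_j, u_j>) where u_j is the displayed integer vector. Then <v, e_j> = <v, u_j> / sqrt(<u_j, u_j>), so |<v, e_j>|^2 = <v, u_j>^2 / <u_j, u_j>.
Coefficients: <v, e_1> = -3/sqrt(2), <v, e_2> = 7/sqrt(6).
Square and sum: Σ |<v, e_j>|^2 = 38/3.
Compute ||v||^2 = v·v = 14.
Deficit = 14 − 38/3 = 4/3 ≥ 0, confirming Bessel's inequality. (The deficit equals ||v − Σ <v,e_j> e_j||^2, the squared distance from v to span{e_j}.)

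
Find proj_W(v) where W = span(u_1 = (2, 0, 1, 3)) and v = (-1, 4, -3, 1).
proj_W(v) = (-2/7, 0, -1/7, -3/7)

Set up U = [u_1 | ... | u_1] ∈ R^(4×1). The projector onto W = col(U) is P = U (U^T U)^(-1) U^T.
Compute U^T U =
  [14],
and U^T v = (-2).
Solve U^T U · c = U^T v for the coefficients: c = (-1/7). The projection is proj_W(v) = U c.
Check: (v - proj_W(v)) · u_1 = 0  (should be 0).
Result: proj_W(v) = (-2/7, 0, -1/7, -3/7).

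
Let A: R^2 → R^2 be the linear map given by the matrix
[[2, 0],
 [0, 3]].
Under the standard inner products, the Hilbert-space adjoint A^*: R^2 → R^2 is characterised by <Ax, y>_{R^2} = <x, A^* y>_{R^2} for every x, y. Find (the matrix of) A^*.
A^* = A^T =
[[2, 0],
 [0, 3]]

For real matrices with standard dot products, the defining identity <Ax, y> = <x, A^* y> gives (Ax)^T y = x^T (A^*) y, i.e. x^T A^T y = x^T (A^*) y. Since this holds for all x, y, we must have A^* = A^T. Therefore
A^* =
[[2, 0],
 [0, 3]].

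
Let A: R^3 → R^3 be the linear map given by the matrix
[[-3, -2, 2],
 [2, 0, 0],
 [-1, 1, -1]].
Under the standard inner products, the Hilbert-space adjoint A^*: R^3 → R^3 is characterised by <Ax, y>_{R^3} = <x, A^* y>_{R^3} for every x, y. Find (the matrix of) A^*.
A^* = A^T =
[[-3, 2, -1],
 [-2, 0, 1],
 [2, 0, -1]]

For real matrices with standard dot products, the defining identity <Ax, y> = <x, A^* y> gives (Ax)^T y = x^T (A^*) y, i.e. x^T A^T y = x^T (A^*) y. Since this holds for all x, y, we must have A^* = A^T. Therefore
A^* =
[[-3, 2, -1],
 [-2, 0, 1],
 [2, 0, -1]].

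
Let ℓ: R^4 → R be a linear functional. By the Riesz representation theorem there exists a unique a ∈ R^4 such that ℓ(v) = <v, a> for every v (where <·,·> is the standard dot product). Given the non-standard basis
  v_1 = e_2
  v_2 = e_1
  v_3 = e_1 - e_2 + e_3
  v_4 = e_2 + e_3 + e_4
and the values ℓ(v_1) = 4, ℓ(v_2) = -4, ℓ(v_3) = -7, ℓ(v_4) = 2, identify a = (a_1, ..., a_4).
a = (-4, 4, 1, -3)

Write a = (a_1, ..., a_4) in the standard basis. For each basis vector v_i, ℓ(v_i) = <v_i, a> is a linear equation in the a_j's. Collect the n equations into a matrix system V a = ℓ, where row i of V is v_i (expressed in the standard basis). Since V is invertible (lower-triangular with 1s on the diagonal, up to permutation), solve by back-substitution:
  V =
[[0, 1, 0, 0],
 [1, 0, 0, 0],
 [1, -1, 1, 0],
 [0, 1, 1, 1]]
  V a = (4, -4, -7, 2)
Solving gives a = (-4, 4, 1, -3).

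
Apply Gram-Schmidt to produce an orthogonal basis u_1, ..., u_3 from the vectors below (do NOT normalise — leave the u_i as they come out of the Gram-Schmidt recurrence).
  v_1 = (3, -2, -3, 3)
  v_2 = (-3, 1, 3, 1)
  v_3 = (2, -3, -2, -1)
Orthogonal basis:
  u_1 = (3, -2, -3, 3)
  u_2 = (-42/31, -3/31, 42/31, 82/31)
  u_3 = (-145/331, -696/331, 145/331, -174/331)

Apply the Gram-Schmidt recurrence
  u_1 = v_1
  u_i = v_i − Σ_{j<i} ((v_i · u_j) / (u_j · u_j)) · u_j.

Step by step this gives:
  u_1 = (3, -2, -3, 3)
  u_2 = (-42/31, -3/31, 42/31, 82/31)
  u_3 = (-145/331, -696/331, 145/331, -174/331)

Orthogonality check:
  u_2 · u_1 = 0 (should be 0)
  u_3 · u_1 = 0 (should be 0)
  u_3 · u_2 = 0 (should be 0)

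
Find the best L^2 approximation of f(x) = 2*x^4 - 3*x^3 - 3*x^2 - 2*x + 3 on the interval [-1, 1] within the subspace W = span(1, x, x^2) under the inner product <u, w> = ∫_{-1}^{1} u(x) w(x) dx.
g(x) = -9*x^2/7 - 19*x/5 + 99/35

The best approximation g ∈ W is the orthogonal projection of f onto W. Writing g = a_0 + a_1 x + a_2 x^2, the coefficients solve the normal equations G · a = b where
  G_{ij} = <φ_i, φ_j> and b_i = <f, φ_i>, with φ_0 = 1, φ_1 = x, φ_2 = x^2.
G =
  [2, 0, 2/3]
  [0, 2/3, 0]
  [2/3, 0, 2/5],
b = (24/5, -38/15, 48/35).
Solving gives a_0 = 99/35, a_1 = -19/5, a_2 = -9/7, so
  g(x) = -9*x^2/7 - 19*x/5 + 99/35.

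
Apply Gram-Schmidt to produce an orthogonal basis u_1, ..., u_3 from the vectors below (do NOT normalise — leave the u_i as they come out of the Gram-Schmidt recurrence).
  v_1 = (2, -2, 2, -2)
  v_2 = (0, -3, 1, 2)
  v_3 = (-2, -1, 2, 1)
Orthogonal basis:
  u_1 = (2, -2, 2, -2)
  u_2 = (-1/2, -5/2, 1/2, 5/2)
  u_3 = (-45/26, 9/26, 45/26, -9/26)

Apply the Gram-Schmidt recurrence
  u_1 = v_1
  u_i = v_i − Σ_{j<i} ((v_i · u_j) / (u_j · u_j)) · u_j.

Step by step this gives:
  u_1 = (2, -2, 2, -2)
  u_2 = (-1/2, -5/2, 1/2, 5/2)
  u_3 = (-45/26, 9/26, 45/26, -9/26)

Orthogonality check:
  u_2 · u_1 = 0 (should be 0)
  u_3 · u_1 = 0 (should be 0)
  u_3 · u_2 = 0 (should be 0)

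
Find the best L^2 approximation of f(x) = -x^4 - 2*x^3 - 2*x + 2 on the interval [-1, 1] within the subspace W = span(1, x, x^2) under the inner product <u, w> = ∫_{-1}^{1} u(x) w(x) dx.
g(x) = -6*x^2/7 - 16*x/5 + 73/35

The best approximation g ∈ W is the orthogonal projection of f onto W. Writing g = a_0 + a_1 x + a_2 x^2, the coefficients solve the normal equations G · a = b where
  G_{ij} = <φ_i, φ_j> and b_i = <f, φ_i>, with φ_0 = 1, φ_1 = x, φ_2 = x^2.
G =
  [2, 0, 2/3]
  [0, 2/3, 0]
  [2/3, 0, 2/5],
b = (18/5, -32/15, 22/21).
Solving gives a_0 = 73/35, a_1 = -16/5, a_2 = -6/7, so
  g(x) = -6*x^2/7 - 16*x/5 + 73/35.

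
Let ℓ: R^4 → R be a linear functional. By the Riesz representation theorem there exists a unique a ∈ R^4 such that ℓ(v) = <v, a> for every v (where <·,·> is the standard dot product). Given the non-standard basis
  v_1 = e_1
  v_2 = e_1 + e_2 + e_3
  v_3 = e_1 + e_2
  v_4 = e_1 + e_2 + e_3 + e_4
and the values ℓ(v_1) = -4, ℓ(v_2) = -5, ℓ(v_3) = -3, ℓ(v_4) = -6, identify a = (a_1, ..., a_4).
a = (-4, 1, -2, -1)

Write a = (a_1, ..., a_4) in the standard basis. For each basis vector v_i, ℓ(v_i) = <v_i, a> is a linear equation in the a_j's. Collect the n equations into a matrix system V a = ℓ, where row i of V is v_i (expressed in the standard basis). Since V is invertible (lower-triangular with 1s on the diagonal, up to permutation), solve by back-substitution:
  V =
[[1, 0, 0, 0],
 [1, 1, 1, 0],
 [1, 1, 0, 0],
 [1, 1, 1, 1]]
  V a = (-4, -5, -3, -6)
Solving gives a = (-4, 1, -2, -1).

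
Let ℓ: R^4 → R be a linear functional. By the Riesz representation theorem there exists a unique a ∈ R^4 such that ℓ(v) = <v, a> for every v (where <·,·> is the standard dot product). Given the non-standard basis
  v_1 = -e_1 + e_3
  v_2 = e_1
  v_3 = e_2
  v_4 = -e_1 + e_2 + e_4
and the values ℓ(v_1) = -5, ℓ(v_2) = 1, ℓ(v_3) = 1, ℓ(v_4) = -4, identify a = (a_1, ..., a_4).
a = (1, 1, -4, -4)

Write a = (a_1, ..., a_4) in the standard basis. For each basis vector v_i, ℓ(v_i) = <v_i, a> is a linear equation in the a_j's. Collect the n equations into a matrix system V a = ℓ, where row i of V is v_i (expressed in the standard basis). Since V is invertible (lower-triangular with 1s on the diagonal, up to permutation), solve by back-substitution:
  V =
[[-1, 0, 1, 0],
 [1, 0, 0, 0],
 [0, 1, 0, 0],
 [-1, 1, 0, 1]]
  V a = (-5, 1, 1, -4)
Solving gives a = (1, 1, -4, -4).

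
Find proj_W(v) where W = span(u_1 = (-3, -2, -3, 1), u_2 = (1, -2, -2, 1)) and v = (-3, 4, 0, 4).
proj_W(v) = (-519/166, 95/83, 42/83, -95/166)

Set up U = [u_1 | ... | u_2] ∈ R^(4×2). The projector onto W = col(U) is P = U (U^T U)^(-1) U^T.
Compute U^T U =
  [23, 8]
  [8, 10],
and U^T v = (5, -7).
Solve U^T U · c = U^T v for the coefficients: c = (53/83, -201/166). The projection is proj_W(v) = U c.
Check: (v - proj_W(v)) · u_1 = 0  (should be 0).
Check: (v - proj_W(v)) · u_2 = 0  (should be 0).
Result: proj_W(v) = (-519/166, 95/83, 42/83, -95/166).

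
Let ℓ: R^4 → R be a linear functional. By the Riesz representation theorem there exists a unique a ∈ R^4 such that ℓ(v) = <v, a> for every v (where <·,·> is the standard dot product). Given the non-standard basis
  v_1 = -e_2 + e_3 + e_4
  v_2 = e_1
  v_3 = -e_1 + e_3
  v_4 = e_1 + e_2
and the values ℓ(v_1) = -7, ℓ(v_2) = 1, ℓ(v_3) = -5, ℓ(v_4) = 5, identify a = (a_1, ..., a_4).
a = (1, 4, -4, 1)

Write a = (a_1, ..., a_4) in the standard basis. For each basis vector v_i, ℓ(v_i) = <v_i, a> is a linear equation in the a_j's. Collect the n equations into a matrix system V a = ℓ, where row i of V is v_i (expressed in the standard basis). Since V is invertible (lower-triangular with 1s on the diagonal, up to permutation), solve by back-substitution:
  V =
[[0, -1, 1, 1],
 [1, 0, 0, 0],
 [-1, 0, 1, 0],
 [1, 1, 0, 0]]
  V a = (-7, 1, -5, 5)
Solving gives a = (1, 4, -4, 1).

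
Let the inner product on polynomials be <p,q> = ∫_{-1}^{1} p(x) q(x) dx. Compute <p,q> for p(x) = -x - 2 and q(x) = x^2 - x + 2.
<p,q> = -26/3

Expand the product: p(x)·q(x) = -x^3 - x^2 - 4.
∫_{-1}^{1} of each monomial x^k gives [2/(k+1) if k even, 0 if k odd]. Integrating term-by-term (or equivalently evaluating the antiderivative F(x) = -x^4/4 - x^3/3 - 4*x at the endpoints):
  F(1) − F(−1) = -55/12 − (49/12) = -26/3.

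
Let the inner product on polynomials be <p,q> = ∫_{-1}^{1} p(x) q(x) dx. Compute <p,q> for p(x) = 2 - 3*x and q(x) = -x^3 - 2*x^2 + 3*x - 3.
<p,q> = -292/15

Expand the product: p(x)·q(x) = 3*x^4 + 4*x^3 - 13*x^2 + 15*x - 6.
∫_{-1}^{1} of each monomial x^k gives [2/(k+1) if k even, 0 if k odd]. Integrating term-by-term (or equivalently evaluating the antiderivative F(x) = 3*x^5/5 + x^4 - 13*x^3/3 + 15*x^2/2 - 6*x at the endpoints):
  F(1) − F(−1) = -37/30 − (547/30) = -292/15.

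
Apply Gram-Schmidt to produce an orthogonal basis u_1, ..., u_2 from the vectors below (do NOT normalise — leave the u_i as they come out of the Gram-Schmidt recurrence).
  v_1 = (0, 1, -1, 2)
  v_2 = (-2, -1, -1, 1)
Orthogonal basis:
  u_1 = (0, 1, -1, 2)
  u_2 = (-2, -4/3, -2/3, 1/3)

Apply the Gram-Schmidt recurrence
  u_1 = v_1
  u_i = v_i − Σ_{j<i} ((v_i · u_j) / (u_j · u_j)) · u_j.

Step by step this gives:
  u_1 = (0, 1, -1, 2)
  u_2 = (-2, -4/3, -2/3, 1/3)

Orthogonality check:
  u_2 · u_1 = 0 (should be 0)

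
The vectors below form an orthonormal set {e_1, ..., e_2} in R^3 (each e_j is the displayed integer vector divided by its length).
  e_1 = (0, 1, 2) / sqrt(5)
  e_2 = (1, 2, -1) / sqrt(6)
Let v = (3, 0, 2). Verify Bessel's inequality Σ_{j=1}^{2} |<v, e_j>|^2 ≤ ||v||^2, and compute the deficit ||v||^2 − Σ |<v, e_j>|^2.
Σ |<v, e_j>|^2 = 101/30; ||v||^2 = 13; deficit = 289/30

Write each e_j = u_j / sqrt(<u_j, u_j>) where u_j is the displayed integer vector. Then <v, e_j> = <v, u_j> / sqrt(<u_j, u_j>), so |<v, e_j>|^2 = <v, u_j>^2 / <u_j, u_j>.
Coefficients: <v, e_1> = 4/sqrt(5), <v, e_2> = 1/sqrt(6).
Square and sum: Σ |<v, e_j>|^2 = 101/30.
Compute ||v||^2 = v·v = 13.
Deficit = 13 − 101/30 = 289/30 ≥ 0, confirming Bessel's inequality. (The deficit equals ||v − Σ <v,e_j> e_j||^2, the squared distance from v to span{e_j}.)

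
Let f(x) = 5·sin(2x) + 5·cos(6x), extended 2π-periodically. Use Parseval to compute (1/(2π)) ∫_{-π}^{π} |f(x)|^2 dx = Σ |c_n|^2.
Σ |c_n|^2 = 25

Expand |f|^2 and use orthogonality of {sin(nx), cos(mx)} on [-π, π]:
  ∫_{-π}^{π} sin(nx)^2 dx = π, ∫ cos(mx)^2 dx = π, and cross terms integrate to 0.
So ∫_{-π}^{π} f(x)^2 dx = 5^2 · π + 5^2 · π = (25 + 25)π.
Divide by 2π: (25 + 25)/2 = 25.
By Parseval, this equals Σ |c_n|^2.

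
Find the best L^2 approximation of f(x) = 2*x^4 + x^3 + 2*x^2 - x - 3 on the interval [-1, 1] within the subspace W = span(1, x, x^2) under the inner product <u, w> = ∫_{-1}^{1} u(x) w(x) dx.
g(x) = 26*x^2/7 - 2*x/5 - 111/35

The best approximation g ∈ W is the orthogonal projection of f onto W. Writing g = a_0 + a_1 x + a_2 x^2, the coefficients solve the normal equations G · a = b where
  G_{ij} = <φ_i, φ_j> and b_i = <f, φ_i>, with φ_0 = 1, φ_1 = x, φ_2 = x^2.
G =
  [2, 0, 2/3]
  [0, 2/3, 0]
  [2/3, 0, 2/5],
b = (-58/15, -4/15, -22/35).
Solving gives a_0 = -111/35, a_1 = -2/5, a_2 = 26/7, so
  g(x) = 26*x^2/7 - 2*x/5 - 111/35.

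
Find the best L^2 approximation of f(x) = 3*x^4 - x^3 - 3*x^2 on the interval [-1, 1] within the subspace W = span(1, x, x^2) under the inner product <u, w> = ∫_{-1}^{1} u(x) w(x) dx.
g(x) = -3*x^2/7 - 3*x/5 - 9/35

The best approximation g ∈ W is the orthogonal projection of f onto W. Writing g = a_0 + a_1 x + a_2 x^2, the coefficients solve the normal equations G · a = b where
  G_{ij} = <φ_i, φ_j> and b_i = <f, φ_i>, with φ_0 = 1, φ_1 = x, φ_2 = x^2.
G =
  [2, 0, 2/3]
  [0, 2/3, 0]
  [2/3, 0, 2/5],
b = (-4/5, -2/5, -12/35).
Solving gives a_0 = -9/35, a_1 = -3/5, a_2 = -3/7, so
  g(x) = -3*x^2/7 - 3*x/5 - 9/35.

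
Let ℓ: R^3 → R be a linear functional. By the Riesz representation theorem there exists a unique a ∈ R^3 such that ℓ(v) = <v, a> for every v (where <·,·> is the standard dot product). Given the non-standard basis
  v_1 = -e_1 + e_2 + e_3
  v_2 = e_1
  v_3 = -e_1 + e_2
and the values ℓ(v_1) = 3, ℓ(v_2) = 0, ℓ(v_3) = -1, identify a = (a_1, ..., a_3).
a = (0, -1, 4)

Write a = (a_1, ..., a_3) in the standard basis. For each basis vector v_i, ℓ(v_i) = <v_i, a> is a linear equation in the a_j's. Collect the n equations into a matrix system V a = ℓ, where row i of V is v_i (expressed in the standard basis). Since V is invertible (lower-triangular with 1s on the diagonal, up to permutation), solve by back-substitution:
  V =
[[-1, 1, 1],
 [1, 0, 0],
 [-1, 1, 0]]
  V a = (3, 0, -1)
Solving gives a = (0, -1, 4).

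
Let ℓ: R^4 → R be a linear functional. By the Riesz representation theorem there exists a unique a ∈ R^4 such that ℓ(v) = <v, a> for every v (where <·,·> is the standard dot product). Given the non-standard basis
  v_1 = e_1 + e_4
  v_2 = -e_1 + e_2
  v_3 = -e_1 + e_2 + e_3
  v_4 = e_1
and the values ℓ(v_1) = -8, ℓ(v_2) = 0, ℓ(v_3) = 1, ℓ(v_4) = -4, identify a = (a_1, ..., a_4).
a = (-4, -4, 1, -4)

Write a = (a_1, ..., a_4) in the standard basis. For each basis vector v_i, ℓ(v_i) = <v_i, a> is a linear equation in the a_j's. Collect the n equations into a matrix system V a = ℓ, where row i of V is v_i (expressed in the standard basis). Since V is invertible (lower-triangular with 1s on the diagonal, up to permutation), solve by back-substitution:
  V =
[[1, 0, 0, 1],
 [-1, 1, 0, 0],
 [-1, 1, 1, 0],
 [1, 0, 0, 0]]
  V a = (-8, 0, 1, -4)
Solving gives a = (-4, -4, 1, -4).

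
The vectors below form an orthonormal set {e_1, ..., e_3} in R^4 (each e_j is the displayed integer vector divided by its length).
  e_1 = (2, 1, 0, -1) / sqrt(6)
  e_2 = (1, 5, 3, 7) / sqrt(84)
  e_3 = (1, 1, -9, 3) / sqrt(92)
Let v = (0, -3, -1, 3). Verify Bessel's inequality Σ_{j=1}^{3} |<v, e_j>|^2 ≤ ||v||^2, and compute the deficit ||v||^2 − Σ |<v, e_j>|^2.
Σ |<v, e_j>|^2 = 1377/161; ||v||^2 = 19; deficit = 1682/161

Write each e_j = u_j / sqrt(<u_j, u_j>) where u_j is the displayed integer vector. Then <v, e_j> = <v, u_j> / sqrt(<u_j, u_j>), so |<v, e_j>|^2 = <v, u_j>^2 / <u_j, u_j>.
Coefficients: <v, e_1> = -6/sqrt(6), <v, e_2> = 3/sqrt(84), <v, e_3> = 15/sqrt(92).
Square and sum: Σ |<v, e_j>|^2 = 1377/161.
Compute ||v||^2 = v·v = 19.
Deficit = 19 − 1377/161 = 1682/161 ≥ 0, confirming Bessel's inequality. (The deficit equals ||v − Σ <v,e_j> e_j||^2, the squared distance from v to span{e_j}.)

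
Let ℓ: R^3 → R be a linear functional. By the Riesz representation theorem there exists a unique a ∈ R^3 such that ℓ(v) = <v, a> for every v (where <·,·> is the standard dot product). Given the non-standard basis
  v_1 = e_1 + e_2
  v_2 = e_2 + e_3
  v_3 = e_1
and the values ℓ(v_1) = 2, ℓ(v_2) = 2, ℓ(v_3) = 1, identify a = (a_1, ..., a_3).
a = (1, 1, 1)

Write a = (a_1, ..., a_3) in the standard basis. For each basis vector v_i, ℓ(v_i) = <v_i, a> is a linear equation in the a_j's. Collect the n equations into a matrix system V a = ℓ, where row i of V is v_i (expressed in the standard basis). Since V is invertible (lower-triangular with 1s on the diagonal, up to permutation), solve by back-substitution:
  V =
[[1, 1, 0],
 [0, 1, 1],
 [1, 0, 0]]
  V a = (2, 2, 1)
Solving gives a = (1, 1, 1).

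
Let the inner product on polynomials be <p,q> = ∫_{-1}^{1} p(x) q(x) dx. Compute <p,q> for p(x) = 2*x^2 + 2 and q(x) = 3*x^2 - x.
<p,q> = 32/5

Expand the product: p(x)·q(x) = 6*x^4 - 2*x^3 + 6*x^2 - 2*x.
∫_{-1}^{1} of each monomial x^k gives [2/(k+1) if k even, 0 if k odd]. Integrating term-by-term (or equivalently evaluating the antiderivative F(x) = 6*x^5/5 - x^4/2 + 2*x^3 - x^2 at the endpoints):
  F(1) − F(−1) = 17/10 − (-47/10) = 32/5.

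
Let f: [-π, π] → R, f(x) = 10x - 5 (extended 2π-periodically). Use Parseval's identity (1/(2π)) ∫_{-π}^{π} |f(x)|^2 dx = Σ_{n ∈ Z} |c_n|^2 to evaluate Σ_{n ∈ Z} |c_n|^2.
Σ |c_n|^2 = 100π^2/3 + 25

Expand and integrate term by term over [-π, π]:
  ∫ (10x)^2 dx = 100·(2π^3/3); ∫ 2·10·(-5)·x dx = 0 (odd integrand); ∫ (-5)^2 dx = 25·2π.
So (1/(2π)) ∫_{-π}^{π} (10x - 5)^2 dx = 100π^2/3 + 25 = 100π^2/3 + 25.
Parseval ⇒ Σ |c_n|^2 = 100π^2/3 + 25.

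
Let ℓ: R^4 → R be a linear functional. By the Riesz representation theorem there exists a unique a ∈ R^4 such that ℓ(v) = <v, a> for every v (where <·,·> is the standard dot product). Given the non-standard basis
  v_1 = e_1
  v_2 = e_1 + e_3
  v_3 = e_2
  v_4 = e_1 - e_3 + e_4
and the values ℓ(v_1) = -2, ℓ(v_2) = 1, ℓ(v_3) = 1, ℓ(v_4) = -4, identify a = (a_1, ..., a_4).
a = (-2, 1, 3, 1)

Write a = (a_1, ..., a_4) in the standard basis. For each basis vector v_i, ℓ(v_i) = <v_i, a> is a linear equation in the a_j's. Collect the n equations into a matrix system V a = ℓ, where row i of V is v_i (expressed in the standard basis). Since V is invertible (lower-triangular with 1s on the diagonal, up to permutation), solve by back-substitution:
  V =
[[1, 0, 0, 0],
 [1, 0, 1, 0],
 [0, 1, 0, 0],
 [1, 0, -1, 1]]
  V a = (-2, 1, 1, -4)
Solving gives a = (-2, 1, 3, 1).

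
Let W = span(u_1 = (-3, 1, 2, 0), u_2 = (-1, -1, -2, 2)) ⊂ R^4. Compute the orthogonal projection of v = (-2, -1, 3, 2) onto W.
proj_W(v) = (-93/34, 19/34, 19/17, 9/17)

Set up U = [u_1 | ... | u_2] ∈ R^(4×2). The projector onto W = col(U) is P = U (U^T U)^(-1) U^T.
Compute U^T U =
  [14, -2]
  [-2, 10],
and U^T v = (11, 1).
Solve U^T U · c = U^T v for the coefficients: c = (14/17, 9/34). The projection is proj_W(v) = U c.
Check: (v - proj_W(v)) · u_1 = 0  (should be 0).
Check: (v - proj_W(v)) · u_2 = 0  (should be 0).
Result: proj_W(v) = (-93/34, 19/34, 19/17, 9/17).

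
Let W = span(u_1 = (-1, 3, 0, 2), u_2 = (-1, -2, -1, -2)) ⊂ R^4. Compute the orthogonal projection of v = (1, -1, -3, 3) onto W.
proj_W(v) = (8/59, 26/59, 10/59, 24/59)

Set up U = [u_1 | ... | u_2] ∈ R^(4×2). The projector onto W = col(U) is P = U (U^T U)^(-1) U^T.
Compute U^T U =
  [14, -9]
  [-9, 10],
and U^T v = (2, -2).
Solve U^T U · c = U^T v for the coefficients: c = (2/59, -10/59). The projection is proj_W(v) = U c.
Check: (v - proj_W(v)) · u_1 = 0  (should be 0).
Check: (v - proj_W(v)) · u_2 = 0  (should be 0).
Result: proj_W(v) = (8/59, 26/59, 10/59, 24/59).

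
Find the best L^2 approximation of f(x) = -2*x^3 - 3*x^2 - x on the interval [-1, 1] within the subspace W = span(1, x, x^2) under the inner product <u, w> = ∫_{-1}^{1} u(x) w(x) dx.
g(x) = -3*x^2 - 11*x/5

The best approximation g ∈ W is the orthogonal projection of f onto W. Writing g = a_0 + a_1 x + a_2 x^2, the coefficients solve the normal equations G · a = b where
  G_{ij} = <φ_i, φ_j> and b_i = <f, φ_i>, with φ_0 = 1, φ_1 = x, φ_2 = x^2.
G =
  [2, 0, 2/3]
  [0, 2/3, 0]
  [2/3, 0, 2/5],
b = (-2, -22/15, -6/5).
Solving gives a_0 = 0, a_1 = -11/5, a_2 = -3, so
  g(x) = -3*x^2 - 11*x/5.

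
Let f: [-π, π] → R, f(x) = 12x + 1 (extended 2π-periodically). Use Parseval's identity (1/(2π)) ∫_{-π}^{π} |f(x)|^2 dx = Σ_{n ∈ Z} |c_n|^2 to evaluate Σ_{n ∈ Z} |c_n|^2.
Σ |c_n|^2 = 48π^2 + 1

Expand and integrate term by term over [-π, π]:
  ∫ (12x)^2 dx = 144·(2π^3/3); ∫ 2·12·(1)·x dx = 0 (odd integrand); ∫ 1^2 dx = 1·2π.
So (1/(2π)) ∫_{-π}^{π} (12x + 1)^2 dx = 144π^2/3 + 1 = 48π^2 + 1.
Parseval ⇒ Σ |c_n|^2 = 48π^2 + 1.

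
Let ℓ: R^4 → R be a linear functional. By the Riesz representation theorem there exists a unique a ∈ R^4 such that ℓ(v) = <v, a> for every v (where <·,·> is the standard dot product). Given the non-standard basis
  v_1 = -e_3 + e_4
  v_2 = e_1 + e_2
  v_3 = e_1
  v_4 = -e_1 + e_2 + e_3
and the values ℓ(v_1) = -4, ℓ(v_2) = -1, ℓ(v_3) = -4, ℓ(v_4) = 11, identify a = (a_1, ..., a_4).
a = (-4, 3, 4, 0)

Write a = (a_1, ..., a_4) in the standard basis. For each basis vector v_i, ℓ(v_i) = <v_i, a> is a linear equation in the a_j's. Collect the n equations into a matrix system V a = ℓ, where row i of V is v_i (expressed in the standard basis). Since V is invertible (lower-triangular with 1s on the diagonal, up to permutation), solve by back-substitution:
  V =
[[0, 0, -1, 1],
 [1, 1, 0, 0],
 [1, 0, 0, 0],
 [-1, 1, 1, 0]]
  V a = (-4, -1, -4, 11)
Solving gives a = (-4, 3, 4, 0).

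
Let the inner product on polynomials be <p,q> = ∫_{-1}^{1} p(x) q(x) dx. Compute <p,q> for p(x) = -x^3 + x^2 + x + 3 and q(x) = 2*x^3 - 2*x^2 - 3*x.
<p,q> = -188/35

Expand the product: p(x)·q(x) = -2*x^6 + 4*x^5 + 3*x^4 + x^3 - 9*x^2 - 9*x.
∫_{-1}^{1} of each monomial x^k gives [2/(k+1) if k even, 0 if k odd]. Integrating term-by-term (or equivalently evaluating the antiderivative F(x) = -2*x^7/7 + 2*x^6/3 + 3*x^5/5 + x^4/4 - 3*x^3 - 9*x^2/2 at the endpoints):
  F(1) − F(−1) = -2633/420 − (-377/420) = -188/35.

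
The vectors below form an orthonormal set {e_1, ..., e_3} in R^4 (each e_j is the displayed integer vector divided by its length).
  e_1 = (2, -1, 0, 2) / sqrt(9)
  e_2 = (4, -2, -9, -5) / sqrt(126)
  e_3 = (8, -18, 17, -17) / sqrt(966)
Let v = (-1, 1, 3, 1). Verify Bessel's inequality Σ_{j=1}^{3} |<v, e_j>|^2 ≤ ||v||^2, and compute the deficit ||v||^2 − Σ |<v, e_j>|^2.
Σ |<v, e_j>|^2 = 803/69; ||v||^2 = 12; deficit = 25/69

Write each e_j = u_j / sqrt(<u_j, u_j>) where u_j is the displayed integer vector. Then <v, e_j> = <v, u_j> / sqrt(<u_j, u_j>), so |<v, e_j>|^2 = <v, u_j>^2 / <u_j, u_j>.
Coefficients: <v, e_1> = -1/sqrt(9), <v, e_2> = -38/sqrt(126), <v, e_3> = 8/sqrt(966).
Square and sum: Σ |<v, e_j>|^2 = 803/69.
Compute ||v||^2 = v·v = 12.
Deficit = 12 − 803/69 = 25/69 ≥ 0, confirming Bessel's inequality. (The deficit equals ||v − Σ <v,e_j> e_j||^2, the squared distance from v to span{e_j}.)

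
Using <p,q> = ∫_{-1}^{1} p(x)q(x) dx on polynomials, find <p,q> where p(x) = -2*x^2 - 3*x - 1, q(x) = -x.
<p,q> = 2

Expand the product: p(x)·q(x) = 2*x^3 + 3*x^2 + x.
∫_{-1}^{1} of each monomial x^k gives [2/(k+1) if k even, 0 if k odd]. Integrating term-by-term (or equivalently evaluating the antiderivative F(x) = x^4/2 + x^3 + x^2/2 at the endpoints):
  F(1) − F(−1) = 2 − (0) = 2.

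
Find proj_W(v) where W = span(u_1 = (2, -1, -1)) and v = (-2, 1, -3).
proj_W(v) = (-2/3, 1/3, 1/3)

Set up U = [u_1 | ... | u_1] ∈ R^(3×1). The projector onto W = col(U) is P = U (U^T U)^(-1) U^T.
Compute U^T U =
  [6],
and U^T v = (-2).
Solve U^T U · c = U^T v for the coefficients: c = (-1/3). The projection is proj_W(v) = U c.
Check: (v - proj_W(v)) · u_1 = 0  (should be 0).
Result: proj_W(v) = (-2/3, 1/3, 1/3).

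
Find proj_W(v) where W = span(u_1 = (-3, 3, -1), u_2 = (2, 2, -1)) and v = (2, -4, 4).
proj_W(v) = (31/17, -83/17, 32/17)

Set up U = [u_1 | ... | u_2] ∈ R^(3×2). The projector onto W = col(U) is P = U (U^T U)^(-1) U^T.
Compute U^T U =
  [19, 1]
  [1, 9],
and U^T v = (-22, -8).
Solve U^T U · c = U^T v for the coefficients: c = (-19/17, -13/17). The projection is proj_W(v) = U c.
Check: (v - proj_W(v)) · u_1 = 0  (should be 0).
Check: (v - proj_W(v)) · u_2 = 0  (should be 0).
Result: proj_W(v) = (31/17, -83/17, 32/17).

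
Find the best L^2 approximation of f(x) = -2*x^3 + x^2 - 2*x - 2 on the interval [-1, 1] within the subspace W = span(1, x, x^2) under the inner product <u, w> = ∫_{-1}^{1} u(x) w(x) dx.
g(x) = x^2 - 16*x/5 - 2

The best approximation g ∈ W is the orthogonal projection of f onto W. Writing g = a_0 + a_1 x + a_2 x^2, the coefficients solve the normal equations G · a = b where
  G_{ij} = <φ_i, φ_j> and b_i = <f, φ_i>, with φ_0 = 1, φ_1 = x, φ_2 = x^2.
G =
  [2, 0, 2/3]
  [0, 2/3, 0]
  [2/3, 0, 2/5],
b = (-10/3, -32/15, -14/15).
Solving gives a_0 = -2, a_1 = -16/5, a_2 = 1, so
  g(x) = x^2 - 16*x/5 - 2.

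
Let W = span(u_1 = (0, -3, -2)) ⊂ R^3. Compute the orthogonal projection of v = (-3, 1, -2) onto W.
proj_W(v) = (0, -3/13, -2/13)

Set up U = [u_1 | ... | u_1] ∈ R^(3×1). The projector onto W = col(U) is P = U (U^T U)^(-1) U^T.
Compute U^T U =
  [13],
and U^T v = (1).
Solve U^T U · c = U^T v for the coefficients: c = (1/13). The projection is proj_W(v) = U c.
Check: (v - proj_W(v)) · u_1 = 0  (should be 0).
Result: proj_W(v) = (0, -3/13, -2/13).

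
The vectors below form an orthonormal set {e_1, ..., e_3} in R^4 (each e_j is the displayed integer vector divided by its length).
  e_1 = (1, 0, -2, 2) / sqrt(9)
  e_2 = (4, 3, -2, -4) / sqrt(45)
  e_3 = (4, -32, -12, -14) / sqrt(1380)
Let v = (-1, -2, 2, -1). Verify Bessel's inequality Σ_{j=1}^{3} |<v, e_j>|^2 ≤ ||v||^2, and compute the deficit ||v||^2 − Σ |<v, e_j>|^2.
Σ |<v, e_j>|^2 = 218/23; ||v||^2 = 10; deficit = 12/23

Write each e_j = u_j / sqrt(<u_j, u_j>) where u_j is the displayed integer vector. Then <v, e_j> = <v, u_j> / sqrt(<u_j, u_j>), so |<v, e_j>|^2 = <v, u_j>^2 / <u_j, u_j>.
Coefficients: <v, e_1> = -7/sqrt(9), <v, e_2> = -10/sqrt(45), <v, e_3> = 50/sqrt(1380).
Square and sum: Σ |<v, e_j>|^2 = 218/23.
Compute ||v||^2 = v·v = 10.
Deficit = 10 − 218/23 = 12/23 ≥ 0, confirming Bessel's inequality. (The deficit equals ||v − Σ <v,e_j> e_j||^2, the squared distance from v to span{e_j}.)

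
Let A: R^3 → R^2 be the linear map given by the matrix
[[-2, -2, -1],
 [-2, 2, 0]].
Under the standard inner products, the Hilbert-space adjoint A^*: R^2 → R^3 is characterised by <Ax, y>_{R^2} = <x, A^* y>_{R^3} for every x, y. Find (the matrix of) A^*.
A^* = A^T =
[[-2, -2],
 [-2, 2],
 [-1, 0]]

For real matrices with standard dot products, the defining identity <Ax, y> = <x, A^* y> gives (Ax)^T y = x^T (A^*) y, i.e. x^T A^T y = x^T (A^*) y. Since this holds for all x, y, we must have A^* = A^T. Therefore
A^* =
[[-2, -2],
 [-2, 2],
 [-1, 0]].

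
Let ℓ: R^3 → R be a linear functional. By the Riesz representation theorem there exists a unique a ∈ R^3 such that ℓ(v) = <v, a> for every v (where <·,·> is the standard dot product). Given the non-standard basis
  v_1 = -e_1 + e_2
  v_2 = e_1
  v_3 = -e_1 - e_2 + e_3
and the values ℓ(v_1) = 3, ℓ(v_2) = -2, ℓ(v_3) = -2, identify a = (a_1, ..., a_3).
a = (-2, 1, -3)

Write a = (a_1, ..., a_3) in the standard basis. For each basis vector v_i, ℓ(v_i) = <v_i, a> is a linear equation in the a_j's. Collect the n equations into a matrix system V a = ℓ, where row i of V is v_i (expressed in the standard basis). Since V is invertible (lower-triangular with 1s on the diagonal, up to permutation), solve by back-substitution:
  V =
[[-1, 1, 0],
 [1, 0, 0],
 [-1, -1, 1]]
  V a = (3, -2, -2)
Solving gives a = (-2, 1, -3).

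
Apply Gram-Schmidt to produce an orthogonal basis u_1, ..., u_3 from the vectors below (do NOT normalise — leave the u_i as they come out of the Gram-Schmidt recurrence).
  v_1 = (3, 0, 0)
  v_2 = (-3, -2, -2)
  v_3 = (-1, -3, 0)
Orthogonal basis:
  u_1 = (3, 0, 0)
  u_2 = (0, -2, -2)
  u_3 = (0, -3/2, 3/2)

Apply the Gram-Schmidt recurrence
  u_1 = v_1
  u_i = v_i − Σ_{j<i} ((v_i · u_j) / (u_j · u_j)) · u_j.

Step by step this gives:
  u_1 = (3, 0, 0)
  u_2 = (0, -2, -2)
  u_3 = (0, -3/2, 3/2)

Orthogonality check:
  u_2 · u_1 = 0 (should be 0)
  u_3 · u_1 = 0 (should be 0)
  u_3 · u_2 = 0 (should be 0)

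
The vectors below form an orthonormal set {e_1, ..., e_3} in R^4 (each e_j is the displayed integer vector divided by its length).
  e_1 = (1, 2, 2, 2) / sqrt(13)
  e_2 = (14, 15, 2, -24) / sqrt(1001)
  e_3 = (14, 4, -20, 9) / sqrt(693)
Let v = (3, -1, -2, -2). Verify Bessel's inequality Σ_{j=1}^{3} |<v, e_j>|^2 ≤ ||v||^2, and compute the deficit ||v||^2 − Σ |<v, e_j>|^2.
Σ |<v, e_j>|^2 = 14; ||v||^2 = 18; deficit = 4

Write each e_j = u_j / sqrt(<u_j, u_j>) where u_j is the displayed integer vector. Then <v, e_j> = <v, u_j> / sqrt(<u_j, u_j>), so |<v, e_j>|^2 = <v, u_j>^2 / <u_j, u_j>.
Coefficients: <v, e_1> = -7/sqrt(13), <v, e_2> = 71/sqrt(1001), <v, e_3> = 60/sqrt(693).
Square and sum: Σ |<v, e_j>|^2 = 14.
Compute ||v||^2 = v·v = 18.
Deficit = 18 − 14 = 4 ≥ 0, confirming Bessel's inequality. (The deficit equals ||v − Σ <v,e_j> e_j||^2, the squared distance from v to span{e_j}.)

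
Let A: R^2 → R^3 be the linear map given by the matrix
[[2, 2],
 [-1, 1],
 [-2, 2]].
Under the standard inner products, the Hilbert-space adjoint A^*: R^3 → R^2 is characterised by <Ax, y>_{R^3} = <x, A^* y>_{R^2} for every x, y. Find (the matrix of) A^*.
A^* = A^T =
[[2, -1, -2],
 [2, 1, 2]]

For real matrices with standard dot products, the defining identity <Ax, y> = <x, A^* y> gives (Ax)^T y = x^T (A^*) y, i.e. x^T A^T y = x^T (A^*) y. Since this holds for all x, y, we must have A^* = A^T. Therefore
A^* =
[[2, -1, -2],
 [2, 1, 2]].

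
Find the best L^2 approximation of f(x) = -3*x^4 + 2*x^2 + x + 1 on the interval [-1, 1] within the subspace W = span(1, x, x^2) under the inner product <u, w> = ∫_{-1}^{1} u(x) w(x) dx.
g(x) = -4*x^2/7 + x + 44/35

The best approximation g ∈ W is the orthogonal projection of f onto W. Writing g = a_0 + a_1 x + a_2 x^2, the coefficients solve the normal equations G · a = b where
  G_{ij} = <φ_i, φ_j> and b_i = <f, φ_i>, with φ_0 = 1, φ_1 = x, φ_2 = x^2.
G =
  [2, 0, 2/3]
  [0, 2/3, 0]
  [2/3, 0, 2/5],
b = (32/15, 2/3, 64/105).
Solving gives a_0 = 44/35, a_1 = 1, a_2 = -4/7, so
  g(x) = -4*x^2/7 + x + 44/35.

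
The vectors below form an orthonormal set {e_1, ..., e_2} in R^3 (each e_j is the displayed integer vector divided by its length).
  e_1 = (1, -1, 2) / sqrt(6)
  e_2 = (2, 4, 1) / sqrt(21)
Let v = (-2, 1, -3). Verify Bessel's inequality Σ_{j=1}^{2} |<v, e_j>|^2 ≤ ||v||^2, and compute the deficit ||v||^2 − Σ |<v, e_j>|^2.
Σ |<v, e_j>|^2 = 195/14; ||v||^2 = 14; deficit = 1/14

Write each e_j = u_j / sqrt(<u_j, u_j>) where u_j is the displayed integer vector. Then <v, e_j> = <v, u_j> / sqrt(<u_j, u_j>), so |<v, e_j>|^2 = <v, u_j>^2 / <u_j, u_j>.
Coefficients: <v, e_1> = -9/sqrt(6), <v, e_2> = -3/sqrt(21).
Square and sum: Σ |<v, e_j>|^2 = 195/14.
Compute ||v||^2 = v·v = 14.
Deficit = 14 − 195/14 = 1/14 ≥ 0, confirming Bessel's inequality. (The deficit equals ||v − Σ <v,e_j> e_j||^2, the squared distance from v to span{e_j}.)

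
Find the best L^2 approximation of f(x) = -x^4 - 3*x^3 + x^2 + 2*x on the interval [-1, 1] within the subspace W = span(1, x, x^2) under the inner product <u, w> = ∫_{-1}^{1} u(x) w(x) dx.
g(x) = x^2/7 + x/5 + 3/35

The best approximation g ∈ W is the orthogonal projection of f onto W. Writing g = a_0 + a_1 x + a_2 x^2, the coefficients solve the normal equations G · a = b where
  G_{ij} = <φ_i, φ_j> and b_i = <f, φ_i>, with φ_0 = 1, φ_1 = x, φ_2 = x^2.
G =
  [2, 0, 2/3]
  [0, 2/3, 0]
  [2/3, 0, 2/5],
b = (4/15, 2/15, 4/35).
Solving gives a_0 = 3/35, a_1 = 1/5, a_2 = 1/7, so
  g(x) = x^2/7 + x/5 + 3/35.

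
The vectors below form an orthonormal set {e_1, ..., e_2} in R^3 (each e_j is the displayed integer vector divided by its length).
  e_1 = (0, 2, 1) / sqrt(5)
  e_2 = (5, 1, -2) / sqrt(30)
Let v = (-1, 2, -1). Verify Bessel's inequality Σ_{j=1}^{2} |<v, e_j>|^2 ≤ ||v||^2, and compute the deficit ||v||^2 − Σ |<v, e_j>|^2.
Σ |<v, e_j>|^2 = 11/6; ||v||^2 = 6; deficit = 25/6

Write each e_j = u_j / sqrt(<u_j, u_j>) where u_j is the displayed integer vector. Then <v, e_j> = <v, u_j> / sqrt(<u_j, u_j>), so |<v, e_j>|^2 = <v, u_j>^2 / <u_j, u_j>.
Coefficients: <v, e_1> = 3/sqrt(5), <v, e_2> = -1/sqrt(30).
Square and sum: Σ |<v, e_j>|^2 = 11/6.
Compute ||v||^2 = v·v = 6.
Deficit = 6 − 11/6 = 25/6 ≥ 0, confirming Bessel's inequality. (The deficit equals ||v − Σ <v,e_j> e_j||^2, the squared distance from v to span{e_j}.)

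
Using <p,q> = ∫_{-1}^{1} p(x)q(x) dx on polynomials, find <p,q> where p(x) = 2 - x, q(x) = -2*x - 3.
<p,q> = -32/3

Expand the product: p(x)·q(x) = 2*x^2 - x - 6.
∫_{-1}^{1} of each monomial x^k gives [2/(k+1) if k even, 0 if k odd]. Integrating term-by-term (or equivalently evaluating the antiderivative F(x) = 2*x^3/3 - x^2/2 - 6*x at the endpoints):
  F(1) − F(−1) = -35/6 − (29/6) = -32/3.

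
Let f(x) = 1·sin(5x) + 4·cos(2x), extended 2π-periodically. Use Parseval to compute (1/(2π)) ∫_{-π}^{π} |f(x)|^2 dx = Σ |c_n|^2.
Σ |c_n|^2 = 17/2

Expand |f|^2 and use orthogonality of {sin(nx), cos(mx)} on [-π, π]:
  ∫_{-π}^{π} sin(nx)^2 dx = π, ∫ cos(mx)^2 dx = π, and cross terms integrate to 0.
So ∫_{-π}^{π} f(x)^2 dx = 1^2 · π + 4^2 · π = (1 + 16)π.
Divide by 2π: (1 + 16)/2 = 17/2.
By Parseval, this equals Σ |c_n|^2.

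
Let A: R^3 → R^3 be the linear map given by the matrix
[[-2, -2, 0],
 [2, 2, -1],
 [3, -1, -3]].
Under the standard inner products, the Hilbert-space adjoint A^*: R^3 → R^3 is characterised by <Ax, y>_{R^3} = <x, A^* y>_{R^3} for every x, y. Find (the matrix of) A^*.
A^* = A^T =
[[-2, 2, 3],
 [-2, 2, -1],
 [0, -1, -3]]

For real matrices with standard dot products, the defining identity <Ax, y> = <x, A^* y> gives (Ax)^T y = x^T (A^*) y, i.e. x^T A^T y = x^T (A^*) y. Since this holds for all x, y, we must have A^* = A^T. Therefore
A^* =
[[-2, 2, 3],
 [-2, 2, -1],
 [0, -1, -3]].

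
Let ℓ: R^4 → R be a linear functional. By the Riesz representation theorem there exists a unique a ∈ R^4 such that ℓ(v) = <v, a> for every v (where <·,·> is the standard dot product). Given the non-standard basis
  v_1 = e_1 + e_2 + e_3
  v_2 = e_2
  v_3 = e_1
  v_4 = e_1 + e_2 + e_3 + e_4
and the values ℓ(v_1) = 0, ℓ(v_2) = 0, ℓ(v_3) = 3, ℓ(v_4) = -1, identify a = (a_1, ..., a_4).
a = (3, 0, -3, -1)

Write a = (a_1, ..., a_4) in the standard basis. For each basis vector v_i, ℓ(v_i) = <v_i, a> is a linear equation in the a_j's. Collect the n equations into a matrix system V a = ℓ, where row i of V is v_i (expressed in the standard basis). Since V is invertible (lower-triangular with 1s on the diagonal, up to permutation), solve by back-substitution:
  V =
[[1, 1, 1, 0],
 [0, 1, 0, 0],
 [1, 0, 0, 0],
 [1, 1, 1, 1]]
  V a = (0, 0, 3, -1)
Solving gives a = (3, 0, -3, -1).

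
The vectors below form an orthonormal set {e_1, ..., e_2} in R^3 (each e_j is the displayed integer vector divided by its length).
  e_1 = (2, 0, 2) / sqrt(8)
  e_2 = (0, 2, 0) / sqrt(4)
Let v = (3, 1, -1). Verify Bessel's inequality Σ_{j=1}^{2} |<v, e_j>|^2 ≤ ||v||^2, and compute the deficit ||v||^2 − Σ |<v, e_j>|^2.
Σ |<v, e_j>|^2 = 3; ||v||^2 = 11; deficit = 8

Write each e_j = u_j / sqrt(<u_j, u_j>) where u_j is the displayed integer vector. Then <v, e_j> = <v, u_j> / sqrt(<u_j, u_j>), so |<v, e_j>|^2 = <v, u_j>^2 / <u_j, u_j>.
Coefficients: <v, e_1> = 4/sqrt(8), <v, e_2> = 2/sqrt(4).
Square and sum: Σ |<v, e_j>|^2 = 3.
Compute ||v||^2 = v·v = 11.
Deficit = 11 − 3 = 8 ≥ 0, confirming Bessel's inequality. (The deficit equals ||v − Σ <v,e_j> e_j||^2, the squared distance from v to span{e_j}.)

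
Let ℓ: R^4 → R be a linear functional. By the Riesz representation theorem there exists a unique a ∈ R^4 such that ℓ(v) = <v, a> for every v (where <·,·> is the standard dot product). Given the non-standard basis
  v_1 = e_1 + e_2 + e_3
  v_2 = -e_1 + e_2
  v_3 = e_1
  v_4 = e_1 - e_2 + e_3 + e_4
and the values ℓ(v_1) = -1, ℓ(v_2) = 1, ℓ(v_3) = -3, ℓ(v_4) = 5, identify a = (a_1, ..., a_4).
a = (-3, -2, 4, 2)

Write a = (a_1, ..., a_4) in the standard basis. For each basis vector v_i, ℓ(v_i) = <v_i, a> is a linear equation in the a_j's. Collect the n equations into a matrix system V a = ℓ, where row i of V is v_i (expressed in the standard basis). Since V is invertible (lower-triangular with 1s on the diagonal, up to permutation), solve by back-substitution:
  V =
[[1, 1, 1, 0],
 [-1, 1, 0, 0],
 [1, 0, 0, 0],
 [1, -1, 1, 1]]
  V a = (-1, 1, -3, 5)
Solving gives a = (-3, -2, 4, 2).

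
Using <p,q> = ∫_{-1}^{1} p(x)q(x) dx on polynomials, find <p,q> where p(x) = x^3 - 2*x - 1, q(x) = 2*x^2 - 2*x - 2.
<p,q> = 68/15

Expand the product: p(x)·q(x) = 2*x^5 - 2*x^4 - 6*x^3 + 2*x^2 + 6*x + 2.
∫_{-1}^{1} of each monomial x^k gives [2/(k+1) if k even, 0 if k odd]. Integrating term-by-term (or equivalently evaluating the antiderivative F(x) = x^6/3 - 2*x^5/5 - 3*x^4/2 + 2*x^3/3 + 3*x^2 + 2*x at the endpoints):
  F(1) − F(−1) = 41/10 − (-13/30) = 68/15.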